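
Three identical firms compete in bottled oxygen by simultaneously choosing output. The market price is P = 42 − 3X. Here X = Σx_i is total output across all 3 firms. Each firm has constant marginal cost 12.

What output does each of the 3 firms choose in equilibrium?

2.5

A representative firm's profit is π_i = x_i(42 − 3X) − 12x_i, with X = x_i + Σ_{j≠i} x_j.
First-order condition: 30 − 6x_i − 3Σ_{j≠i} x_j = 0.
Imposing symmetry (x_j = x for all j) turns Σ_{j≠i} x_j into 2x, so 30 = 12x and x = 2.5.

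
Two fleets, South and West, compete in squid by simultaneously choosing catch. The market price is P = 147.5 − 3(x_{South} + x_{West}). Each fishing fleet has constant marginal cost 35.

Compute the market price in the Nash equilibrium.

72.5

Fishing fleet South's profit: π = x_{South}(147.5 − 3(x_{South} + x_{West})) − 35x_{South}.
∂π/∂x_{South} = 112.5 − 6x_{South} − 3x_{West} = 0, so x_{South} = 18.75 − 0.5x_{West}.
By symmetry x_{West} = x_{South}; substituting into the reaction function, 1.5x_{South} = 18.75 and x_{South} = 12.5.
Equilibrium price: P = 147.5 − 3·25 = 72.5.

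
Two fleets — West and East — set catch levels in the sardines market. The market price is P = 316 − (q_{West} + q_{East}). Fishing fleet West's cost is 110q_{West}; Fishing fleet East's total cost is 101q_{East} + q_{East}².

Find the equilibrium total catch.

Fishing fleet West's profit: π = q_{West}(316 − (q_{West} + q_{East})) − 110q_{West}.
∂π/∂q_{West} = 206 − 2q_{West} − q_{East} = 0, so q_{West} = 103 − 0.5q_{East}.
For East: ∂π/∂q_{East} = 215 − 4q_{East} − q_{West} = 0 ⇒ q_{East} = 53.75 − 0.25q_{West}.
Plugging q_{East} into West's best response: q_{West} = 103 − 0.5(53.75 − 0.25q_{West}) ⇒ 0.875q_{West} = 76.125, so q_{West} = 87.
Then q_{East} = 53.75 − 0.25·87 = 32.
Total catch: 87 + 32 = 119.

119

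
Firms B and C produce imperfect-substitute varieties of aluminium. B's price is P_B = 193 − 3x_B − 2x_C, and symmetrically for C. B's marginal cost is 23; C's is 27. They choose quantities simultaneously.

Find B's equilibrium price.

87.5

Firm B's profit: π = x_B(193 − 3x_B − 2x_C) − 23x_B.
∂π/∂x_B = 170 − 6x_B − 2x_C = 0 ⇒ x_B = 85/3 − (1/3)x_C.
Similarly x_C = 83/3 − (1/3)x_B.
Plugging x_C into B's best response: x_B = 85/3 − (1/3)(83/3 − (1/3)x_B) ⇒ (8/9)x_B = 172/9, so x_B = 21.5.
Then x_C = 83/3 − (1/3)·21.5 = 20.5.
P_B = 193 − 3·21.5 − 2·20.5 = 87.5.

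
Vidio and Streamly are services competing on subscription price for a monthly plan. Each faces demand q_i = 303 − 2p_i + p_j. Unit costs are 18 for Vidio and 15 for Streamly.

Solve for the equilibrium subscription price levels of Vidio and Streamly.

112.6, 111.4

Vidio's profit: π = (p_{Vidio} − 18)(303 − 2p_{Vidio} + p_{Streamly}).
∂π/∂p_{Vidio} = 339 − 4p_{Vidio} + p_{Streamly} = 0 ⇒ p_{Vidio} = 84.75 + 0.25p_{Streamly}.
Similarly p_{Streamly} = 83.25 + 0.25p_{Vidio}.
Solving the two reaction functions simultaneously: (1 − (0.25)(0.25))p_{Vidio} = 84.75 + 0.25·83.25, so 0.9375p_{Vidio} = 105.5625 and p_{Vidio} = 112.6.
Then p_{Streamly} = 83.25 + 0.25·112.6 = 111.4.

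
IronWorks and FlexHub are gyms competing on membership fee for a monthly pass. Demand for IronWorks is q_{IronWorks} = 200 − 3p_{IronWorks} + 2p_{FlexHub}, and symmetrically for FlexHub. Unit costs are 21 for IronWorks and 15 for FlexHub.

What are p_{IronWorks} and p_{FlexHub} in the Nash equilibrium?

IronWorks's profit: π = (p_{IronWorks} − 21)(200 − 3p_{IronWorks} + 2p_{FlexHub}).
∂π/∂p_{IronWorks} = 263 − 6p_{IronWorks} + 2p_{FlexHub} = 0 ⇒ p_{IronWorks} = 263/6 + (1/3)p_{FlexHub}.
Similarly p_{FlexHub} = 245/6 + (1/3)p_{IronWorks}.
Substituting the second reaction function into the first: p_{IronWorks} = 263/6 + (1/3)(245/6 + (1/3)p_{IronWorks}), which gives (8/9)p_{IronWorks} = 517/9 ⇒ p_{IronWorks} = 64.625.
Then p_{FlexHub} = 245/6 + (1/3)·64.625 = 62.375.

64.625, 62.375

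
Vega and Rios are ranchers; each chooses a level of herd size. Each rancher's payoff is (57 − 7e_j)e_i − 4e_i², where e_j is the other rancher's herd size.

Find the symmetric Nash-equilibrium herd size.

3.8

Vega's payoff is (57 − 7e_R)e_V − 4e_V².
∂π/∂e_V = 57 − 7e_R − 8e_V = 0, so e_V = 7.125 − 0.875e_R.
The game is symmetric, so in equilibrium e_R = e_V: the reaction function gives 1.875e_V = 7.125, hence e_V = 3.8.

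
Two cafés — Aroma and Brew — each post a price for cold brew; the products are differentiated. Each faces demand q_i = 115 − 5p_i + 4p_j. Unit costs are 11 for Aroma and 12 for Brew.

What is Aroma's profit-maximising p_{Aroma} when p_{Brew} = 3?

Aroma's profit: π = (p_{Aroma} − 11)(115 − 5p_{Aroma} + 4p_{Brew}).
∂π/∂p_{Aroma} = 170 − 10p_{Aroma} + 4p_{Brew} = 0 ⇒ p_{Aroma} = 17 + 0.4p_{Brew}.
At p_{Brew} = 3: p_{Aroma} = 17 + 0.4·3 = 18.2.

18.2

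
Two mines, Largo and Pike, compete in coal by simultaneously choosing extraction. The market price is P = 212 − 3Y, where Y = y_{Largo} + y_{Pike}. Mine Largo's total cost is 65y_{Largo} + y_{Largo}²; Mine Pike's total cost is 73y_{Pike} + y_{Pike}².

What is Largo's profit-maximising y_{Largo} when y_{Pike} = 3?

17.25

Mine Largo's profit: π = y_{Largo}(212 − 3(y_{Largo} + y_{Pike})) − 65y_{Largo} − y_{Largo}².
∂π/∂y_{Largo} = 147 − 8y_{Largo} − 3y_{Pike} = 0, so y_{Largo} = 18.375 − 0.375y_{Pike}.
At y_{Pike} = 3: y_{Largo} = 18.375 − 0.375·3 = 17.25.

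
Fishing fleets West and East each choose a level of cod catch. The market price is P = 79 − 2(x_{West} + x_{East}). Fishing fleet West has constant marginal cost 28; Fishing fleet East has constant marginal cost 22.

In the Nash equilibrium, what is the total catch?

Fishing fleet West's profit: π = x_{West}(79 − 2(x_{West} + x_{East})) − 28x_{West}.
∂π/∂x_{West} = 51 − 4x_{West} − 2x_{East} = 0, so x_{West} = 12.75 − 0.5x_{East}.
By the same steps for East: x_{East} = 14.25 − 0.5x_{West}.
Solving the two reaction functions simultaneously: (1 − (−0.5)(−0.5))x_{West} = 12.75 − 0.5·14.25, so 0.75x_{West} = 5.625 and x_{West} = 7.5.
Then x_{East} = 14.25 − 0.5·7.5 = 10.5.
Total catch: 7.5 + 10.5 = 18.

18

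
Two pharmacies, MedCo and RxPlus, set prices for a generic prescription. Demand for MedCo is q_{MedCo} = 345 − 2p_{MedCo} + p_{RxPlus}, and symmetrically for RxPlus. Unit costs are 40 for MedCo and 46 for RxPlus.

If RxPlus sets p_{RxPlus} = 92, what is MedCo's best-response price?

MedCo's profit: π = (p_{MedCo} − 40)(345 − 2p_{MedCo} + p_{RxPlus}).
∂π/∂p_{MedCo} = 425 − 4p_{MedCo} + p_{RxPlus} = 0 ⇒ p_{MedCo} = 106.25 + 0.25p_{RxPlus}.
At p_{RxPlus} = 92: p_{MedCo} = 106.25 + 0.25·92 = 129.25.

129.25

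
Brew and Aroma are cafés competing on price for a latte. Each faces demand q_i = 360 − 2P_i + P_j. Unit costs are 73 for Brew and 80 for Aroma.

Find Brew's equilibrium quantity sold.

Brew's profit: π = (P_{Brew} − 73)(360 − 2P_{Brew} + P_{Aroma}).
∂π/∂P_{Brew} = 506 − 4P_{Brew} + P_{Aroma} = 0 ⇒ P_{Brew} = 126.5 + 0.25P_{Aroma}.
Similarly P_{Aroma} = 130 + 0.25P_{Brew}.
Substituting the second reaction function into the first: P_{Brew} = 126.5 + 0.25(130 + 0.25P_{Brew}), which gives 0.9375P_{Brew} = 159 ⇒ P_{Brew} = 169.6.
Then P_{Aroma} = 130 + 0.25·169.6 = 172.4.
q_{Brew} = 360 − 2·169.6 + 172.4 = 193.2.

193.2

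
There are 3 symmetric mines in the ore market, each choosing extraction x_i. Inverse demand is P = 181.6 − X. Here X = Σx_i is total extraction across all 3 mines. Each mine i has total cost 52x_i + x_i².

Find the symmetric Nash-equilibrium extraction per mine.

A representative mine's profit is π_i = x_i(181.6 − X) − 52x_i − x_i², with X = x_i + Σ_{j≠i} x_j.
First-order condition: 129.6 − 4x_i − Σ_{j≠i} x_j = 0.
Imposing symmetry (x_j = x for all j) turns Σ_{j≠i} x_j into 2x, so 129.6 = 6x and x = 21.6.

21.6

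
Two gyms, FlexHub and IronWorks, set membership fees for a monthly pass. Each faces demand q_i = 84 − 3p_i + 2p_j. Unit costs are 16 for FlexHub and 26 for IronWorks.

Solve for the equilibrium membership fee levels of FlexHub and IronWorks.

34.875, 38.625

FlexHub's profit: π = (p_{FlexHub} − 16)(84 − 3p_{FlexHub} + 2p_{IronWorks}).
∂π/∂p_{FlexHub} = 132 − 6p_{FlexHub} + 2p_{IronWorks} = 0 ⇒ p_{FlexHub} = 22 + (1/3)p_{IronWorks}.
Similarly p_{IronWorks} = 27 + (1/3)p_{FlexHub}.
Substituting the second reaction function into the first: p_{FlexHub} = 22 + (1/3)(27 + (1/3)p_{FlexHub}), which gives (8/9)p_{FlexHub} = 31 ⇒ p_{FlexHub} = 34.875.
Then p_{IronWorks} = 27 + (1/3)·34.875 = 38.625.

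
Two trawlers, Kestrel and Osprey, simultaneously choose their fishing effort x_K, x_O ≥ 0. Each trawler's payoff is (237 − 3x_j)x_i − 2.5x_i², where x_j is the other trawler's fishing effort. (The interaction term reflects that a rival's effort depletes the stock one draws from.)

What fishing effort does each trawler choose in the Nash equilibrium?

29.625

Kestrel's payoff is (237 − 3x_O)x_K − 2.5x_K².
∂π/∂x_K = 237 − 3x_O − 5x_K = 0, so x_K = 47.4 − 0.6x_O.
Setting x_K = x_O in the reaction function: x_K = 47.4 − 0.6x_K, so x_K = 47.4 / 1.6 = 29.625.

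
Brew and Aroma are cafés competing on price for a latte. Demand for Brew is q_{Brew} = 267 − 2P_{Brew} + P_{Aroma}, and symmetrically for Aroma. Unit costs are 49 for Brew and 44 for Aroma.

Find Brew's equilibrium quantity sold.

Brew's profit: π = (P_{Brew} − 49)(267 − 2P_{Brew} + P_{Aroma}).
∂π/∂P_{Brew} = 365 − 4P_{Brew} + P_{Aroma} = 0 ⇒ P_{Brew} = 91.25 + 0.25P_{Aroma}.
Similarly P_{Aroma} = 88.75 + 0.25P_{Brew}.
Substituting the second reaction function into the first: P_{Brew} = 91.25 + 0.25(88.75 + 0.25P_{Brew}), which gives 0.9375P_{Brew} = 113.4375 ⇒ P_{Brew} = 121.
Then P_{Aroma} = 88.75 + 0.25·121 = 119.
q_{Brew} = 267 − 2·121 + 119 = 144.

144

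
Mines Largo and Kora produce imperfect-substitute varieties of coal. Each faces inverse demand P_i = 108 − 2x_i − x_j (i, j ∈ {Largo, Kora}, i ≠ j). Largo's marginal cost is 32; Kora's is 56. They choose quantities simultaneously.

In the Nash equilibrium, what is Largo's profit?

564.48

Mine Largo's profit: π = x_{Largo}(108 − 2x_{Largo} − x_{Kora}) − 32x_{Largo}.
∂π/∂x_{Largo} = 76 − 4x_{Largo} − x_{Kora} = 0 ⇒ x_{Largo} = 19 − 0.25x_{Kora}.
Similarly x_{Kora} = 13 − 0.25x_{Largo}.
Solving the two reaction functions simultaneously: (1 − (−0.25)(−0.25))x_{Largo} = 19 − 0.25·13, so 0.9375x_{Largo} = 15.75 and x_{Largo} = 16.8.
Then x_{Kora} = 13 − 0.25·16.8 = 8.8.
P_{Largo} = 108 − 2·16.8 − 8.8 = 65.6.
Profit = (65.6 − 32)·16.8 = 564.48.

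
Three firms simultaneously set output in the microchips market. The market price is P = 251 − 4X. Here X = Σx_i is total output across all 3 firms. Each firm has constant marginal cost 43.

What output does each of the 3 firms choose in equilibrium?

A representative firm's profit is π_i = x_i(251 − 4X) − 43x_i, with X = x_i + Σ_{j≠i} x_j.
First-order condition: 208 − 8x_i − 4Σ_{j≠i} x_j = 0.
Imposing symmetry (x_j = x for all j) turns Σ_{j≠i} x_j into 2x, so 208 = 16x and x = 13.

13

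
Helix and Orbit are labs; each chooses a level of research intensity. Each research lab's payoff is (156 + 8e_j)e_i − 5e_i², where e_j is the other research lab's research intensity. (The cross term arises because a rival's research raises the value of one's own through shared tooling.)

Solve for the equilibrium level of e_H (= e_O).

78

Helix's payoff is (156 + 8e_O)e_H − 5e_H².
∂π/∂e_H = 156 + 8e_O − 10e_H = 0, so e_H = 15.6 + 0.8e_O.
By symmetry e_O = e_H; substituting into the reaction function, 0.2e_H = 15.6 and e_H = 78.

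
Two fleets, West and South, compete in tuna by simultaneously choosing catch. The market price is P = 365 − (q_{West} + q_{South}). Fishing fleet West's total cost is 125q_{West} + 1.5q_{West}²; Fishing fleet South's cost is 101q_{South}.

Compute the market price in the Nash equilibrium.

221

Fishing fleet West's profit: π = q_{West}(365 − (q_{West} + q_{South})) − 125q_{West} − 1.5q_{West}².
∂π/∂q_{West} = 240 − 5q_{West} − q_{South} = 0, so q_{West} = 48 − 0.2q_{South}.
For South: ∂π/∂q_{South} = 264 − 2q_{South} − q_{West} = 0 ⇒ q_{South} = 132 − 0.5q_{West}.
Plugging q_{South} into West's best response: q_{West} = 48 − 0.2(132 − 0.5q_{West}) ⇒ 0.9q_{West} = 21.6, so q_{West} = 24.
Then q_{South} = 132 − 0.5·24 = 120.
Equilibrium price: P = 365 − 144 = 221.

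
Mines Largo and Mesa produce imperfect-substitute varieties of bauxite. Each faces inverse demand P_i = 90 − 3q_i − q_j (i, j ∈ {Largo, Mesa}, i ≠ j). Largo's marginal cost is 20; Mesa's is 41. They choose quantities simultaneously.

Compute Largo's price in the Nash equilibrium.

Mine Largo's profit: π = q_{Largo}(90 − 3q_{Largo} − q_{Mesa}) − 20q_{Largo}.
∂π/∂q_{Largo} = 70 − 6q_{Largo} − q_{Mesa} = 0 ⇒ q_{Largo} = 35/3 − (1/6)q_{Mesa}.
Similarly q_{Mesa} = 49/6 − (1/6)q_{Largo}.
Plugging q_{Mesa} into Largo's best response: q_{Largo} = 35/3 − (1/6)(49/6 − (1/6)q_{Largo}) ⇒ (35/36)q_{Largo} = 371/36, so q_{Largo} = 10.6.
Then q_{Mesa} = 49/6 − (1/6)·10.6 = 6.4.
P_{Largo} = 90 − 3·10.6 − 6.4 = 51.8.

51.8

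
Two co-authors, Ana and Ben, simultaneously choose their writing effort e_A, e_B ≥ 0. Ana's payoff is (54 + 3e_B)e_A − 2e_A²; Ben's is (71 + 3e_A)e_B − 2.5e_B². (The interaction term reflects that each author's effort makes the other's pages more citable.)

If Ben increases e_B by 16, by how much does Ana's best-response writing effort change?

12

Expanding Ana's payoff: 54e_A + 3e_Be_A − 2e_A².
∂π/∂e_A = 54 + 3e_B − 4e_A = 0, so e_A = 13.5 + 0.75e_B.
The reaction-function slope is 0.75, so a 16-unit rise in e_B moves e_A by 0.75 × 16 = 12. Ana's best response rises — the actions are strategic complements.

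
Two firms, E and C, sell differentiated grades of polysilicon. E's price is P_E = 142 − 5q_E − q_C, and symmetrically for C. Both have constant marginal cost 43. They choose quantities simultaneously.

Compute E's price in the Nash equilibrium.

88

Firm E's profit: π = q_E(142 − 5q_E − q_C) − 43q_E.
∂π/∂q_E = 99 − 10q_E − q_C = 0 ⇒ q_E = 9.9 − 0.1q_C.
The game is symmetric, so in equilibrium q_C = q_E: the reaction function gives 1.1q_E = 9.9, hence q_E = 9.
P_E = 142 − 5·9 − 9 = 88.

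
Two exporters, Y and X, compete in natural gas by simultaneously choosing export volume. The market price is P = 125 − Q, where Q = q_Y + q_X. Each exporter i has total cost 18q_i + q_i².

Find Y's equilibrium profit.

Exporter Y's profit: π = q_Y(125 − (q_Y + q_X)) − 18q_Y − q_Y².
∂π/∂q_Y = 107 − 4q_Y − q_X = 0, so q_Y = 26.75 − 0.25q_X.
Setting q_Y = q_X in the reaction function: q_Y = 26.75 − 0.25q_Y, so q_Y = 26.75 / 1.25 = 21.4.
Price P = 125 − 42.8 = 82.2.
Y's profit: (82.2 − 18)·21.4 − (21.4)² = 915.92.

915.92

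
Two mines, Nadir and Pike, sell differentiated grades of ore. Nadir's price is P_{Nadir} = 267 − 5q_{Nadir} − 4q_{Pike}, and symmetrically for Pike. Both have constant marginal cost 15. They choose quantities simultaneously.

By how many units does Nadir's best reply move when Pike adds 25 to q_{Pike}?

-10

Mine Nadir's profit: π = q_{Nadir}(267 − 5q_{Nadir} − 4q_{Pike}) − 15q_{Nadir}.
∂π/∂q_{Nadir} = 252 − 10q_{Nadir} − 4q_{Pike} = 0 ⇒ q_{Nadir} = 25.2 − 0.4q_{Pike}.
The reaction-function slope is −0.4, so a 25-unit rise in q_{Pike} moves q_{Nadir} by −0.4 × 25 = −10. Nadir's best response falls — the actions are strategic substitutes.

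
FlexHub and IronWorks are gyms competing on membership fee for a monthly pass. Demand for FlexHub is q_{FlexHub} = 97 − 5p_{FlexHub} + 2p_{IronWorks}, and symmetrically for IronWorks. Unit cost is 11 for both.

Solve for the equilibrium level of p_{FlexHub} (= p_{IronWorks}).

19

FlexHub's profit: π = (p_{FlexHub} − 11)(97 − 5p_{FlexHub} + 2p_{IronWorks}).
∂π/∂p_{FlexHub} = 152 − 10p_{FlexHub} + 2p_{IronWorks} = 0 ⇒ p_{FlexHub} = 15.2 + 0.2p_{IronWorks}.
The game is symmetric, so in equilibrium p_{IronWorks} = p_{FlexHub}: the reaction function gives 0.8p_{FlexHub} = 15.2, hence p_{FlexHub} = 19.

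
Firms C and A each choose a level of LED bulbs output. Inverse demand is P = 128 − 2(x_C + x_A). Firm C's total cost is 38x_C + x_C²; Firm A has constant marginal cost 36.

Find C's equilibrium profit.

232.32

Firm C's profit: π = x_C(128 − 2(x_C + x_A)) − 38x_C − x_C².
∂π/∂x_C = 90 − 6x_C − 2x_A = 0, so x_C = 15 − (1/3)x_A.
For A: ∂π/∂x_A = 92 − 4x_A − 2x_C = 0 ⇒ x_A = 23 − 0.5x_C.
Solving the two reaction functions simultaneously: (1 − (−1/3)(−0.5))x_C = 15 − (1/3)·23, so (5/6)x_C = 22/3 and x_C = 8.8.
Then x_A = 23 − 0.5·8.8 = 18.6.
Price P = 128 − 2·27.4 = 73.2.
C's profit: (73.2 − 38)·8.8 − (8.8)² = 232.32.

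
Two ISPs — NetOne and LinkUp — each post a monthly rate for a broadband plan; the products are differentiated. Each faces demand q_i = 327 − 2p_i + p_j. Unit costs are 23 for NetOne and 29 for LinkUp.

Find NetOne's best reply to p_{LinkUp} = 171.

136

NetOne's profit: π = (p_{NetOne} − 23)(327 − 2p_{NetOne} + p_{LinkUp}).
∂π/∂p_{NetOne} = 373 − 4p_{NetOne} + p_{LinkUp} = 0 ⇒ p_{NetOne} = 93.25 + 0.25p_{LinkUp}.
At p_{LinkUp} = 171: p_{NetOne} = 93.25 + 0.25·171 = 136.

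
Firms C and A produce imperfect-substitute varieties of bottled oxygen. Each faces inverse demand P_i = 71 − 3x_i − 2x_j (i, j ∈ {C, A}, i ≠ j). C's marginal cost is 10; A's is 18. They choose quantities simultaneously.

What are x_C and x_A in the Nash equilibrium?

8.125, 6.125

Firm C's profit: π = x_C(71 − 3x_C − 2x_A) − 10x_C.
∂π/∂x_C = 61 − 6x_C − 2x_A = 0 ⇒ x_C = 61/6 − (1/3)x_A.
Similarly x_A = 53/6 − (1/3)x_C.
Plugging x_A into C's best response: x_C = 61/6 − (1/3)(53/6 − (1/3)x_C) ⇒ (8/9)x_C = 65/9, so x_C = 8.125.
Then x_A = 53/6 − (1/3)·8.125 = 6.125.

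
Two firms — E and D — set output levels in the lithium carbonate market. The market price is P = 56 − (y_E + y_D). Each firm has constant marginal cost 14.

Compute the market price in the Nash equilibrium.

28

Firm E's profit: π = y_E(56 − (y_E + y_D)) − 14y_E.
∂π/∂y_E = 42 − 2y_E − y_D = 0, so y_E = 21 − 0.5y_D.
By symmetry y_D = y_E; substituting into the reaction function, 1.5y_E = 21 and y_E = 14.
Equilibrium price: P = 56 − 28 = 28.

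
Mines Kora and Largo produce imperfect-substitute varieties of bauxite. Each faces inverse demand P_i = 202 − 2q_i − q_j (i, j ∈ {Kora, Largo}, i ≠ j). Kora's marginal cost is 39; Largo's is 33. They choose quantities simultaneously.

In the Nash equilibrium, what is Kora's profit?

2073.68

Mine Kora's profit: π = q_{Kora}(202 − 2q_{Kora} − q_{Largo}) − 39q_{Kora}.
∂π/∂q_{Kora} = 163 − 4q_{Kora} − q_{Largo} = 0 ⇒ q_{Kora} = 40.75 − 0.25q_{Largo}.
Similarly q_{Largo} = 42.25 − 0.25q_{Kora}.
Plugging q_{Largo} into Kora's best response: q_{Kora} = 40.75 − 0.25(42.25 − 0.25q_{Kora}) ⇒ 0.9375q_{Kora} = 30.1875, so q_{Kora} = 32.2.
Then q_{Largo} = 42.25 − 0.25·32.2 = 34.2.
P_{Kora} = 202 − 2·32.2 − 34.2 = 103.4.
Profit = (103.4 − 39)·32.2 = 2073.68.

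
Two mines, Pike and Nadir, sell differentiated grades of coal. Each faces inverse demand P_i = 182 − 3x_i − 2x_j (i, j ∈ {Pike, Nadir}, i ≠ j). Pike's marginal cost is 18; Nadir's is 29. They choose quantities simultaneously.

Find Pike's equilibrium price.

Mine Pike's profit: π = x_{Pike}(182 − 3x_{Pike} − 2x_{Nadir}) − 18x_{Pike}.
∂π/∂x_{Pike} = 164 − 6x_{Pike} − 2x_{Nadir} = 0 ⇒ x_{Pike} = 82/3 − (1/3)x_{Nadir}.
Similarly x_{Nadir} = 25.5 − (1/3)x_{Pike}.
Plugging x_{Nadir} into Pike's best response: x_{Pike} = 82/3 − (1/3)(25.5 − (1/3)x_{Pike}) ⇒ (8/9)x_{Pike} = 113/6, so x_{Pike} = 21.1875.
Then x_{Nadir} = 25.5 − (1/3)·21.1875 = 18.4375.
P_{Pike} = 182 − 3·21.1875 − 2·18.4375 = 81.5625.

81.5625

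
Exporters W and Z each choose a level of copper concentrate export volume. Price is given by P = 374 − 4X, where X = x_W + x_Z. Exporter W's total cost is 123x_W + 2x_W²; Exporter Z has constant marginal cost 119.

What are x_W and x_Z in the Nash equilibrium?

Exporter W's profit: π = x_W(374 − 4(x_W + x_Z)) − 123x_W − 2x_W².
∂π/∂x_W = 251 − 12x_W − 4x_Z = 0, so x_W = 251/12 − (1/3)x_Z.
For Z: ∂π/∂x_Z = 255 − 8x_Z − 4x_W = 0 ⇒ x_Z = 31.875 − 0.5x_W.
Plugging x_Z into W's best response: x_W = 251/12 − (1/3)(31.875 − 0.5x_W) ⇒ (5/6)x_W = 247/24, so x_W = 12.35.
Then x_Z = 31.875 − 0.5·12.35 = 25.7.

12.35, 25.7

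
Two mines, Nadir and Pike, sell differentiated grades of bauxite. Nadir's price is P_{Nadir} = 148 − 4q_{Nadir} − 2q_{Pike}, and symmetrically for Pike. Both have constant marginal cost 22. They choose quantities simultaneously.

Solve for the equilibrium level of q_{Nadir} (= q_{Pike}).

12.6

Mine Nadir's profit: π = q_{Nadir}(148 − 4q_{Nadir} − 2q_{Pike}) − 22q_{Nadir}.
∂π/∂q_{Nadir} = 126 − 8q_{Nadir} − 2q_{Pike} = 0 ⇒ q_{Nadir} = 15.75 − 0.25q_{Pike}.
The game is symmetric, so in equilibrium q_{Pike} = q_{Nadir}: the reaction function gives 1.25q_{Nadir} = 15.75, hence q_{Nadir} = 12.6.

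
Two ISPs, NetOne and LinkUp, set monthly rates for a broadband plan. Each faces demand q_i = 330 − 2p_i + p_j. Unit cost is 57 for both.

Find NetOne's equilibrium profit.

16562

NetOne's profit: π = (p_{NetOne} − 57)(330 − 2p_{NetOne} + p_{LinkUp}).
∂π/∂p_{NetOne} = 444 − 4p_{NetOne} + p_{LinkUp} = 0 ⇒ p_{NetOne} = 111 + 0.25p_{LinkUp}.
Setting p_{NetOne} = p_{LinkUp} in the reaction function: p_{NetOne} = 111 + 0.25p_{NetOne}, so p_{NetOne} = 111 / 0.75 = 148.
q_{NetOne} = 330 − 2·148 + 148 = 182.
Profit = (148 − 57)·182 = 16562.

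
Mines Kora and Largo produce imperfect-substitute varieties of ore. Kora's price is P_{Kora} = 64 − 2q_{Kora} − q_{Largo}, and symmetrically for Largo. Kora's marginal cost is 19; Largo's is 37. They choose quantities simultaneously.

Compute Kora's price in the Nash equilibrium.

Mine Kora's profit: π = q_{Kora}(64 − 2q_{Kora} − q_{Largo}) − 19q_{Kora}.
∂π/∂q_{Kora} = 45 − 4q_{Kora} − q_{Largo} = 0 ⇒ q_{Kora} = 11.25 − 0.25q_{Largo}.
Similarly q_{Largo} = 6.75 − 0.25q_{Kora}.
Substituting the second reaction function into the first: q_{Kora} = 11.25 − 0.25(6.75 − 0.25q_{Kora}), which gives 0.9375q_{Kora} = 9.5625 ⇒ q_{Kora} = 10.2.
Then q_{Largo} = 6.75 − 0.25·10.2 = 4.2.
P_{Kora} = 64 − 2·10.2 − 4.2 = 39.4.

39.4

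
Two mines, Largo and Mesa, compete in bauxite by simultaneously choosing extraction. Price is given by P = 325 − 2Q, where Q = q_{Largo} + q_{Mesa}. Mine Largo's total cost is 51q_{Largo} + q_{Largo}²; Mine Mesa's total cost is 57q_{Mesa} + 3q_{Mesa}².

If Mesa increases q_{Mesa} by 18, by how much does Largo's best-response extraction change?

Mine Largo's profit: π = q_{Largo}(325 − 2(q_{Largo} + q_{Mesa})) − 51q_{Largo} − q_{Largo}².
∂π/∂q_{Largo} = 274 − 6q_{Largo} − 2q_{Mesa} = 0, so q_{Largo} = 137/3 − (1/3)q_{Mesa}.
The reaction-function slope is −1/3, so an 18-unit rise in q_{Mesa} moves q_{Largo} by −1/3 × 18 = −6. Largo's best response falls — the actions are strategic substitutes.

-6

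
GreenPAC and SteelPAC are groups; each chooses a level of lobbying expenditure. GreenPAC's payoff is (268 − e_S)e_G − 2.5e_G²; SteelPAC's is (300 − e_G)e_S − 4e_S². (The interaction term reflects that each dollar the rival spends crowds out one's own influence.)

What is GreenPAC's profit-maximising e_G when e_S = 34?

Expanding GreenPAC's payoff: 268e_G − e_Se_G − 2.5e_G².
∂π/∂e_G = 268 − e_S − 5e_G = 0, so e_G = 53.6 − 0.2e_S.
At e_S = 34: e_G = 53.6 − 0.2·34 = 46.8.

46.8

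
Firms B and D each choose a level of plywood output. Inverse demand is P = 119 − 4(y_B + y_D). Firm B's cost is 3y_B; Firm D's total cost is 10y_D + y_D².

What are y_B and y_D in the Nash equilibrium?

Firm B's profit: π = y_B(119 − 4(y_B + y_D)) − 3y_B.
∂π/∂y_B = 116 − 8y_B − 4y_D = 0, so y_B = 14.5 − 0.5y_D.
For D: ∂π/∂y_D = 109 − 10y_D − 4y_B = 0 ⇒ y_D = 10.9 − 0.4y_B.
Substituting the second reaction function into the first: y_B = 14.5 − 0.5(10.9 − 0.4y_B), which gives 0.8y_B = 9.05 ⇒ y_B = 11.3125.
Then y_D = 10.9 − 0.4·11.3125 = 6.375.

11.3125, 6.375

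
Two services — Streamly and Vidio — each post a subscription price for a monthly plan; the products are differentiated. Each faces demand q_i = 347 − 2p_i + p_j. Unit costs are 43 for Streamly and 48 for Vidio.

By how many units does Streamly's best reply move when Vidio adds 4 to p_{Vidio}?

1

Streamly's profit: π = (p_{Streamly} − 43)(347 − 2p_{Streamly} + p_{Vidio}).
∂π/∂p_{Streamly} = 433 − 4p_{Streamly} + p_{Vidio} = 0 ⇒ p_{Streamly} = 108.25 + 0.25p_{Vidio}.
The reaction-function slope is 0.25, so a 4-unit rise in p_{Vidio} moves p_{Streamly} by 0.25 × 4 = 1. Streamly's best response rises — the actions are strategic complements.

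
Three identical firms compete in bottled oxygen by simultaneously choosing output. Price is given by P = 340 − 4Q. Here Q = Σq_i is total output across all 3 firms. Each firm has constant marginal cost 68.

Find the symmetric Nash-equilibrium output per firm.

17

A representative firm's profit is π_i = q_i(340 − 4Q) − 68q_i, with Q = q_i + Σ_{j≠i} q_j.
First-order condition: 272 − 8q_i − 4Σ_{j≠i} q_j = 0.
Imposing symmetry (q_j = q for all j) turns Σ_{j≠i} q_j into 2q, so 272 = 16q and q = 17.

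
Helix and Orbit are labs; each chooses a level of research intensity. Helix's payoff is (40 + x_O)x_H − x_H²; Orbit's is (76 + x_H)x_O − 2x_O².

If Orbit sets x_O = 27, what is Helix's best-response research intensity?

33.5

Expanding Helix's payoff: 40x_H + x_Ox_H − x_H².
∂π/∂x_H = 40 + x_O − 2x_H = 0, so x_H = 20 + 0.5x_O.
At x_O = 27: x_H = 20 + 0.5·27 = 33.5.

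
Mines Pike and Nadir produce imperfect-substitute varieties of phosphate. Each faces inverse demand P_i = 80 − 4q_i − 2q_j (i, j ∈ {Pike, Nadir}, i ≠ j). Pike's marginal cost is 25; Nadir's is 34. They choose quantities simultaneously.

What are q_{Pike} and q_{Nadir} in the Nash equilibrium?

Mine Pike's profit: π = q_{Pike}(80 − 4q_{Pike} − 2q_{Nadir}) − 25q_{Pike}.
∂π/∂q_{Pike} = 55 − 8q_{Pike} − 2q_{Nadir} = 0 ⇒ q_{Pike} = 6.875 − 0.25q_{Nadir}.
Similarly q_{Nadir} = 5.75 − 0.25q_{Pike}.
Plugging q_{Nadir} into Pike's best response: q_{Pike} = 6.875 − 0.25(5.75 − 0.25q_{Pike}) ⇒ 0.9375q_{Pike} = 5.4375, so q_{Pike} = 5.8.
Then q_{Nadir} = 5.75 − 0.25·5.8 = 4.3.

5.8, 4.3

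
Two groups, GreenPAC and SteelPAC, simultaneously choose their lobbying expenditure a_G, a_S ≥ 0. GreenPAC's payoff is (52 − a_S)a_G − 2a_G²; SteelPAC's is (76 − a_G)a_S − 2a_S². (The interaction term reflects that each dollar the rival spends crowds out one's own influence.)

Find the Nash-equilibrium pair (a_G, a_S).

Expanding GreenPAC's payoff: 52a_G − a_Sa_G − 2a_G².
∂π/∂a_G = 52 − a_S − 4a_G = 0, so a_G = 13 − 0.25a_S.
Likewise for SteelPAC: a_S = 19 − 0.25a_G.
Plugging a_S into GreenPAC's best response: a_G = 13 − 0.25(19 − 0.25a_G) ⇒ 0.9375a_G = 8.25, so a_G = 8.8.
Then a_S = 19 − 0.25·8.8 = 16.8.

8.8, 16.8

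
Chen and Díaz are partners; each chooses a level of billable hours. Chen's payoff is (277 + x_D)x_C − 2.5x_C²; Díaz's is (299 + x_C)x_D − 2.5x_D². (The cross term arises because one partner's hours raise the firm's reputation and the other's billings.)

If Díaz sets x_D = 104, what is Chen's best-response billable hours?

76.2

Expanding Chen's payoff: 277x_C + x_Dx_C − 2.5x_C².
∂π/∂x_C = 277 + x_D − 5x_C = 0, so x_C = 55.4 + 0.2x_D.
At x_D = 104: x_C = 55.4 + 0.2·104 = 76.2.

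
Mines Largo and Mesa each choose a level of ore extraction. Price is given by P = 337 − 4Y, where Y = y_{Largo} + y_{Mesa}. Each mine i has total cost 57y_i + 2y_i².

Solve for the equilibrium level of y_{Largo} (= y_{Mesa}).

Mine Largo's profit: π = y_{Largo}(337 − 4(y_{Largo} + y_{Mesa})) − 57y_{Largo} − 2y_{Largo}².
∂π/∂y_{Largo} = 280 − 12y_{Largo} − 4y_{Mesa} = 0, so y_{Largo} = 70/3 − (1/3)y_{Mesa}.
Setting y_{Largo} = y_{Mesa} in the reaction function: y_{Largo} = 70/3 − (1/3)y_{Largo}, so y_{Largo} = (70/3) / (4/3) = 17.5.

17.5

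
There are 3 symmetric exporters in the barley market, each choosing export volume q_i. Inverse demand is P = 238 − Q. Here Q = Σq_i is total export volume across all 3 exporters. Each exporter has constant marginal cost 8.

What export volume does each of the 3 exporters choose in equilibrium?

A representative exporter's profit is π_i = q_i(238 − Q) − 8q_i, with Q = q_i + Σ_{j≠i} q_j.
First-order condition: 230 − 2q_i − Σ_{j≠i} q_j = 0.
In a symmetric equilibrium every exporter chooses the same q, so Σ_{j≠i} q_j = 2q. The condition becomes 230 − 4q = 0, giving q = 230/4 = 57.5.

57.5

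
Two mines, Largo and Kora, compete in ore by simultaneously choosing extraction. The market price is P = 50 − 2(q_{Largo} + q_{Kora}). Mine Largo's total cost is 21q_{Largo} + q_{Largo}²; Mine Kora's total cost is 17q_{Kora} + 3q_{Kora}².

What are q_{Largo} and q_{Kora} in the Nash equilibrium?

Mine Largo's profit: π = q_{Largo}(50 − 2(q_{Largo} + q_{Kora})) − 21q_{Largo} − q_{Largo}².
∂π/∂q_{Largo} = 29 − 6q_{Largo} − 2q_{Kora} = 0, so q_{Largo} = 29/6 − (1/3)q_{Kora}.
For Kora: ∂π/∂q_{Kora} = 33 − 10q_{Kora} − 2q_{Largo} = 0 ⇒ q_{Kora} = 3.3 − 0.2q_{Largo}.
Substituting the second reaction function into the first: q_{Largo} = 29/6 − (1/3)(3.3 − 0.2q_{Largo}), which gives (14/15)q_{Largo} = 56/15 ⇒ q_{Largo} = 4.
Then q_{Kora} = 3.3 − 0.2·4 = 2.5.

4, 2.5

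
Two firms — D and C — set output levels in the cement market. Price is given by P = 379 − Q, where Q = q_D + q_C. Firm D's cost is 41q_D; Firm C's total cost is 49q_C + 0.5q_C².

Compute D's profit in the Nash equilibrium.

18714.24

Firm D's profit: π = q_D(379 − (q_D + q_C)) − 41q_D.
∂π/∂q_D = 338 − 2q_D − q_C = 0, so q_D = 169 − 0.5q_C.
For C: ∂π/∂q_C = 330 − 3q_C − q_D = 0 ⇒ q_C = 110 − (1/3)q_D.
Substituting the second reaction function into the first: q_D = 169 − 0.5(110 − (1/3)q_D), which gives (5/6)q_D = 114 ⇒ q_D = 136.8.
Then q_C = 110 − (1/3)·136.8 = 64.4.
Price P = 379 − 201.2 = 177.8.
D's profit: (177.8 − 41)·136.8 = 18714.24.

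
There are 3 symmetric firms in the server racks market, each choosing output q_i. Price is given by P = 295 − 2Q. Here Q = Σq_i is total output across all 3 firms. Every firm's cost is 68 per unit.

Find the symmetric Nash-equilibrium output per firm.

A representative firm's profit is π_i = q_i(295 − 2Q) − 68q_i, with Q = q_i + Σ_{j≠i} q_j.
First-order condition: 227 − 4q_i − 2Σ_{j≠i} q_j = 0.
With identical firms, set every q_j = q: then 227 − 4q − 4q = 0, i.e. q = 227/8 = 28.375.

28.375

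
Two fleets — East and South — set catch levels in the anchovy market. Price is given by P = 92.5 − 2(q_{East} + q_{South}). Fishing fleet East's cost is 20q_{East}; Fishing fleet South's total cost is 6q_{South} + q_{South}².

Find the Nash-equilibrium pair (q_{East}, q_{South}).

Fishing fleet East's profit: π = q_{East}(92.5 − 2(q_{East} + q_{South})) − 20q_{East}.
∂π/∂q_{East} = 72.5 − 4q_{East} − 2q_{South} = 0, so q_{East} = 18.125 − 0.5q_{South}.
For South: ∂π/∂q_{South} = 86.5 − 6q_{South} − 2q_{East} = 0 ⇒ q_{South} = 173/12 − (1/3)q_{East}.
Substituting the second reaction function into the first: q_{East} = 18.125 − 0.5(173/12 − (1/3)q_{East}), which gives (5/6)q_{East} = 131/12 ⇒ q_{East} = 13.1.
Then q_{South} = 173/12 − (1/3)·13.1 = 10.05.

13.1, 10.05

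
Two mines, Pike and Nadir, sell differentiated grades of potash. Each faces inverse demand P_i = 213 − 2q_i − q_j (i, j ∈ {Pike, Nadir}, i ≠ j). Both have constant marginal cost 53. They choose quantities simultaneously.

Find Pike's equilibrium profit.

Mine Pike's profit: π = q_{Pike}(213 − 2q_{Pike} − q_{Nadir}) − 53q_{Pike}.
∂π/∂q_{Pike} = 160 − 4q_{Pike} − q_{Nadir} = 0 ⇒ q_{Pike} = 40 − 0.25q_{Nadir}.
Setting q_{Pike} = q_{Nadir} in the reaction function: q_{Pike} = 40 − 0.25q_{Pike}, so q_{Pike} = 40 / 1.25 = 32.
P_{Pike} = 213 − 2·32 − 32 = 117.
Profit = (117 − 53)·32 = 2048.

2048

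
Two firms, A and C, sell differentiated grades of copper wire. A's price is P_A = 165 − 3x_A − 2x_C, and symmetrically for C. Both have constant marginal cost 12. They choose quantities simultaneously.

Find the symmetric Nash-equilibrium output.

Firm A's profit: π = x_A(165 − 3x_A − 2x_C) − 12x_A.
∂π/∂x_A = 153 − 6x_A − 2x_C = 0 ⇒ x_A = 25.5 − (1/3)x_C.
By symmetry x_C = x_A; substituting into the reaction function, (4/3)x_A = 25.5 and x_A = 19.125.

19.125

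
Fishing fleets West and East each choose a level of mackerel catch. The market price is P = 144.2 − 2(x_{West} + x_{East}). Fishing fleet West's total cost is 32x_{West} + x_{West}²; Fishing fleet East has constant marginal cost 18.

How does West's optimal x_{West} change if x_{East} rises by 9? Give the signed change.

Fishing fleet West's profit: π = x_{West}(144.2 − 2(x_{West} + x_{East})) − 32x_{West} − x_{West}².
∂π/∂x_{West} = 112.2 − 6x_{West} − 2x_{East} = 0, so x_{West} = 18.7 − (1/3)x_{East}.
The reaction-function slope is −1/3, so a 9-unit rise in x_{East} moves x_{West} by −1/3 × 9 = −3. West's best response falls — the actions are strategic substitutes.

-3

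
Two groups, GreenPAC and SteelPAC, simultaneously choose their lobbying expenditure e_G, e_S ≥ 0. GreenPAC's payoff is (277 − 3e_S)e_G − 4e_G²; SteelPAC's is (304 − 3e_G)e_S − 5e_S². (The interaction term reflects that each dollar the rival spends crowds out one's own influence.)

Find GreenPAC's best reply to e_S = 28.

Expanding GreenPAC's payoff: 277e_G − 3e_Se_G − 4e_G².
∂π/∂e_G = 277 − 3e_S − 8e_G = 0, so e_G = 34.625 − 0.375e_S.
At e_S = 28: e_G = 34.625 − 0.375·28 = 24.125.

24.125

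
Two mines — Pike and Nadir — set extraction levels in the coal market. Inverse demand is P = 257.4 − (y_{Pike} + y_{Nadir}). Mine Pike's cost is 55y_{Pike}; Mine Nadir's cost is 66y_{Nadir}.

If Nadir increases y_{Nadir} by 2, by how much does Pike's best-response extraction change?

Mine Pike's profit: π = y_{Pike}(257.4 − (y_{Pike} + y_{Nadir})) − 55y_{Pike}.
∂π/∂y_{Pike} = 202.4 − 2y_{Pike} − y_{Nadir} = 0, so y_{Pike} = 101.2 − 0.5y_{Nadir}.
The reaction-function slope is −0.5, so a 2-unit rise in y_{Nadir} moves y_{Pike} by −0.5 × 2 = −1. Pike's best response falls — the actions are strategic substitutes.

-1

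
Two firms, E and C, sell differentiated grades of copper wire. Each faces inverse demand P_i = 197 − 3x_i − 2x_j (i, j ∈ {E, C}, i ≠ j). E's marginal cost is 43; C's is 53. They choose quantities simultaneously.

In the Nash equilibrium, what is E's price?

102.625

Firm E's profit: π = x_E(197 − 3x_E − 2x_C) − 43x_E.
∂π/∂x_E = 154 − 6x_E − 2x_C = 0 ⇒ x_E = 77/3 − (1/3)x_C.
Similarly x_C = 24 − (1/3)x_E.
Substituting the second reaction function into the first: x_E = 77/3 − (1/3)(24 − (1/3)x_E), which gives (8/9)x_E = 53/3 ⇒ x_E = 19.875.
Then x_C = 24 − (1/3)·19.875 = 17.375.
P_E = 197 − 3·19.875 − 2·17.375 = 102.625.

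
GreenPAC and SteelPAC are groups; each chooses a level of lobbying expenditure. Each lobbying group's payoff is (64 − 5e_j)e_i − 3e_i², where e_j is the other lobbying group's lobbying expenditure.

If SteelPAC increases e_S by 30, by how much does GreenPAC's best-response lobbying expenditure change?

GreenPAC's payoff is (64 − 5e_S)e_G − 3e_G².
∂π/∂e_G = 64 − 5e_S − 6e_G = 0, so e_G = 32/3 − (5/6)e_S.
The reaction-function slope is −5/6, so a 30-unit rise in e_S moves e_G by −5/6 × 30 = −25. GreenPAC's best response falls — the actions are strategic substitutes.

-25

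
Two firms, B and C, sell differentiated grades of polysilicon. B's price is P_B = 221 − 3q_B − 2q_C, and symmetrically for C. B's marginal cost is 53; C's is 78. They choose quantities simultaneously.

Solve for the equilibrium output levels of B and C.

22.5625, 16.3125

Firm B's profit: π = q_B(221 − 3q_B − 2q_C) − 53q_B.
∂π/∂q_B = 168 − 6q_B − 2q_C = 0 ⇒ q_B = 28 − (1/3)q_C.
Similarly q_C = 143/6 − (1/3)q_B.
Substituting the second reaction function into the first: q_B = 28 − (1/3)(143/6 − (1/3)q_B), which gives (8/9)q_B = 361/18 ⇒ q_B = 22.5625.
Then q_C = 143/6 − (1/3)·22.5625 = 16.3125.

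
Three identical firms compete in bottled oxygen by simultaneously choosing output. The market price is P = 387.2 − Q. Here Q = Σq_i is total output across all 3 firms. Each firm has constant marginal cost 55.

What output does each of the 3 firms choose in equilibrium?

A representative firm's profit is π_i = q_i(387.2 − Q) − 55q_i, with Q = q_i + Σ_{j≠i} q_j.
First-order condition: 332.2 − 2q_i − Σ_{j≠i} q_j = 0.
In a symmetric equilibrium every firm chooses the same q, so Σ_{j≠i} q_j = 2q. The condition becomes 332.2 − 4q = 0, giving q = 332.2/4 = 83.05.

83.05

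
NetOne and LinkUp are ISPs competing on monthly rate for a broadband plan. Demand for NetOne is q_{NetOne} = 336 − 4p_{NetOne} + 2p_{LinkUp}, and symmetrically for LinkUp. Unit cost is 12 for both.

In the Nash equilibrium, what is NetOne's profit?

NetOne's profit: π = (p_{NetOne} − 12)(336 − 4p_{NetOne} + 2p_{LinkUp}).
∂π/∂p_{NetOne} = 384 − 8p_{NetOne} + 2p_{LinkUp} = 0 ⇒ p_{NetOne} = 48 + 0.25p_{LinkUp}.
The game is symmetric, so in equilibrium p_{LinkUp} = p_{NetOne}: the reaction function gives 0.75p_{NetOne} = 48, hence p_{NetOne} = 64.
q_{NetOne} = 336 − 4·64 + 2·64 = 208.
Profit = (64 − 12)·208 = 10816.

10816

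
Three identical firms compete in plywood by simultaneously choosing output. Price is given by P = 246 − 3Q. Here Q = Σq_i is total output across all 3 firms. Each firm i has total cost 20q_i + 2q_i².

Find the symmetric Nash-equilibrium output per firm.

14.125

A representative firm's profit is π_i = q_i(246 − 3Q) − 20q_i − 2q_i², with Q = q_i + Σ_{j≠i} q_j.
First-order condition: 226 − 10q_i − 3Σ_{j≠i} q_j = 0.
In a symmetric equilibrium every firm chooses the same q, so Σ_{j≠i} q_j = 2q. The condition becomes 226 − 16q = 0, giving q = 226/16 = 14.125.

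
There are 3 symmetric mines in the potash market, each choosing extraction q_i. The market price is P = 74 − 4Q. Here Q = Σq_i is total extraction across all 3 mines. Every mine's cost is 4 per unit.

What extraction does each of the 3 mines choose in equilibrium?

A representative mine's profit is π_i = q_i(74 − 4Q) − 4q_i, with Q = q_i + Σ_{j≠i} q_j.
First-order condition: 70 − 8q_i − 4Σ_{j≠i} q_j = 0.
With identical mines, set every q_j = q: then 70 − 8q − 8q = 0, i.e. q = 70/16 = 4.375.

4.375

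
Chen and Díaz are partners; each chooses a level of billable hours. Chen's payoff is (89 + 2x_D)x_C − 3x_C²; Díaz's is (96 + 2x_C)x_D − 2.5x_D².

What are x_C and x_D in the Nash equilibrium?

24.5, 29

Expanding Chen's payoff: 89x_C + 2x_Dx_C − 3x_C².
∂π/∂x_C = 89 + 2x_D − 6x_C = 0, so x_C = 89/6 + (1/3)x_D.
Likewise for Díaz: x_D = 19.2 + 0.4x_C.
Solving the two reaction functions simultaneously: (1 − (1/3)(0.4))x_C = 89/6 + (1/3)·19.2, so (13/15)x_C = 637/30 and x_C = 24.5.
Then x_D = 19.2 + 0.4·24.5 = 29.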